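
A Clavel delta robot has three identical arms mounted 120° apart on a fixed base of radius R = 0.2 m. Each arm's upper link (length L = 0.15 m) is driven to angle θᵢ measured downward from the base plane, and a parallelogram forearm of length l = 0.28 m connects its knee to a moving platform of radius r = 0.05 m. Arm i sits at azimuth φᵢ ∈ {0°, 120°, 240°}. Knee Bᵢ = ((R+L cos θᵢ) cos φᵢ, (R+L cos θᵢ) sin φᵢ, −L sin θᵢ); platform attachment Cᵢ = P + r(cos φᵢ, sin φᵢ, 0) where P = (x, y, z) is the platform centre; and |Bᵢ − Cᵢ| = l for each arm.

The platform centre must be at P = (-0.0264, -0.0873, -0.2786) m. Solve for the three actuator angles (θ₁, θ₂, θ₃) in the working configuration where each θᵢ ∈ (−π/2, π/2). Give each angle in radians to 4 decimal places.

arm 1 (φ=0.0°): x'=-0.0264, y'=-0.0873
  e−x'=0.1764;  (l²−L²−(e−x')²−y'²−z²)/2L = -0.2015
  γ=atan2(-0.2786,0.1764)=-1.0063;  ψ=arccos(-0.6111)=2.2283;  θ1=γ+ψ≈1.2219
arm 2 (φ=120.0°): x'=-0.0624, y'=0.0665
  A cos θ + B sin θ = C:  0.2124·cos θ + -0.2786·sin θ = -0.2375
  γ=atan2(-0.2786,0.2124)=-0.9194;  ψ=arccos(-0.6780)=2.3158;  θ2=γ+ψ≈1.3964
φ3=240.0° → target in arm frame (0.0888, 0.0208)
  A cos θ + B sin θ = C:  0.0612·cos θ + -0.2786·sin θ = -0.0863
  γ=atan2(-0.2786,0.0612)=-1.3546;  ψ=arccos(-0.3026)=1.8782;  θ3=γ+ψ≈0.5237

θ₁ = 1.2219, θ₂ = 1.3964, θ₃ = 0.5237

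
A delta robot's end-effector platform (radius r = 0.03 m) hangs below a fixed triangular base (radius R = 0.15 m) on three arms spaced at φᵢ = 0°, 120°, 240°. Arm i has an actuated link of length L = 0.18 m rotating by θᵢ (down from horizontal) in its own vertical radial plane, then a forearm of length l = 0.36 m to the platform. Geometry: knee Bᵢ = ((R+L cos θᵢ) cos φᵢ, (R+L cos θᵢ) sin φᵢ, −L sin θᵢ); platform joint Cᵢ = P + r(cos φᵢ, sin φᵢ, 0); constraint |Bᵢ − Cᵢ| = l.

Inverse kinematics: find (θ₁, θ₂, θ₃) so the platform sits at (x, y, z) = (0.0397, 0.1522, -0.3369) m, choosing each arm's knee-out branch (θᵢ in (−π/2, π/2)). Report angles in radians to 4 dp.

rotate P by −φ1: (0.0397, 0.1522, -0.3369)
  A=0.0803, B=-0.3369, C=(l²−L²−A²−y'²−z²)/(2L)=-0.1275
  θ1 = atan2(B,A) + arccos(C/0.3463) = 0.6111
φ2=120.0° → target in arm frame (0.1120, -0.1105)
  A cos θ + B sin θ = C:  0.0080·cos θ + -0.3369·sin θ = -0.0794
  γ=atan2(-0.3369,0.0080)=-1.5469;  ψ=arccos(-0.2355)=1.8085;  θ2=γ+ψ≈0.2616
φ3=240.0° → target in arm frame (-0.1517, -0.0417)
  e−x'=0.2717;  (l²−L²−(e−x')²−y'²−z²)/2L = -0.2551
  θ3 = atan2(B,A) + arccos(C/0.4328) = 1.3090

θ₁ = 0.6111, θ₂ = 0.2616, θ₃ = 1.3090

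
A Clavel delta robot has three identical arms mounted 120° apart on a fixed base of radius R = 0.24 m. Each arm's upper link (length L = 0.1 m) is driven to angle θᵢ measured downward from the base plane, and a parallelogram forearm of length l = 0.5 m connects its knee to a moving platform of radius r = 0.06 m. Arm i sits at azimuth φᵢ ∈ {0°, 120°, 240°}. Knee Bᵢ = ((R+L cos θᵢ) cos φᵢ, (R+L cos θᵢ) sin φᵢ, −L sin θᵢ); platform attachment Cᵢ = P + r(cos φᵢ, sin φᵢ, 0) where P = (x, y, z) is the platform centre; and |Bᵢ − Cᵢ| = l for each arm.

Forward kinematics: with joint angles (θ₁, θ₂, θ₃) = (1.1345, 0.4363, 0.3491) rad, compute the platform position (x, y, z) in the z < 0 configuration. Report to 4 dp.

(-0.0948, -0.0091, -0.4771)

arm 1 at φ=0.0°: (R−r)+L cos θ1 = 0.2223;  O1 = (0.2223, 0.0000, -0.0906)
φ2=120.0°: virtual centre (-0.1353, 0.2344, -0.0423), radius l
arm 3 at φ=240.0°: (R−r)+L cos θ3 = 0.2740;  O3 = (-0.1370, -0.2373, -0.0342)
eliminate P² terms by subtracting sphere 1 from 2 and 3
[-0.7151 0.4687 0.0967]·P = 0.0174;  [-0.7185 -0.4745 0.1129]·P = 0.0186
Cramer: x(z) = -0.0251+0.1461z;  y(z) = -0.0012+0.0166z
into |P−O₁|² = l²: 1.0216z² + 0.1089z + -0.1806 = 0;  Δ = 0.7498;  z = -0.4771 or 0.3705 → z<0 root = -0.4771
x = -0.0948, y = -0.0091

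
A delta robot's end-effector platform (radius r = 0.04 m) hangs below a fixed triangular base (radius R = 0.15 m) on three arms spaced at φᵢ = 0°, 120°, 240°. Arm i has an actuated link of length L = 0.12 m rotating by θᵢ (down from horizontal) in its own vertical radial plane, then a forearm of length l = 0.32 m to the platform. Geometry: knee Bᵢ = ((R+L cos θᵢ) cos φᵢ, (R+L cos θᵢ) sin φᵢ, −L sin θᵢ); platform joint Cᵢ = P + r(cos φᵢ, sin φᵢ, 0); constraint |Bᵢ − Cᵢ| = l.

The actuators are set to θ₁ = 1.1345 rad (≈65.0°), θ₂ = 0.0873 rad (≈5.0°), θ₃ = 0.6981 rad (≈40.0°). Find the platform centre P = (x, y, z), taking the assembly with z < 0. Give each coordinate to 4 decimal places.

(-0.0917, 0.0577, -0.2967)

arm 1 at φ=0.0°: e+L cos θ1 = 0.1607;  O1 = (0.1607, 0.0000, -0.1088)
O2 = (0.2295·cos120.0°, 0.2295·sin120.0°, -0.0105) = (-0.1148, 0.1988, -0.0105)
arm 3 at φ=240.0°: e+L cos θ3 = 0.2019;  O3 = (-0.1010, -0.1749, -0.0771)
|O₂|²−|O₁|² = 0.0151;  |O₃|²−|O₁|² = 0.0091
linear system: -0.5510x+0.3976y = 0.0151−0.1966z; -0.5233x+-0.3497y = 0.0091−0.0633z
Cramer: x(z) = -0.0222+0.2343z;  y(z) = 0.0073-0.1698z
into |P−O₁|² = l²: 1.0837z² + 0.1293z + -0.0571 = 0;  Δ = 0.2641;  z = -0.2967 or 0.1774 → z<0 root = -0.2967
x = -0.0917, y = 0.0577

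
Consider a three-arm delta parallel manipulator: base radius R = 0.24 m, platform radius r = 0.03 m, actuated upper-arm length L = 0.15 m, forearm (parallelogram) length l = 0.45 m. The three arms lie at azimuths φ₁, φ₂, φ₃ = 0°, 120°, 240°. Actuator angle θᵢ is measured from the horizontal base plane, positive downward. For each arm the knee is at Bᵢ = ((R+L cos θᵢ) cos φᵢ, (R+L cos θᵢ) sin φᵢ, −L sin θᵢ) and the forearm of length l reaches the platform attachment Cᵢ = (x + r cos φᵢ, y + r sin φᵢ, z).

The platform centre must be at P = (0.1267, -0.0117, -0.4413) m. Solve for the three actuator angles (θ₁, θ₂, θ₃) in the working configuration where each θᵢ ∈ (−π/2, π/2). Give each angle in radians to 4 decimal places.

θ₁ = 0.3492, θ₂ = 1.3093, θ₃ = 1.2216

arm 1 (φ=0.0°): x'=0.1267, y'=-0.0117
  A cos θ + B sin θ = C:  0.0833·cos θ + -0.4413·sin θ = -0.0727
  γ=atan2(-0.4413,0.0833)=-1.3842;  ψ=arccos(-0.1620)=1.7335;  θ1=γ+ψ≈0.3492
rotate P by −φ2: (-0.0735, -0.1039, -0.4413)
  A cos θ + B sin θ = C:  0.2835·cos θ + -0.4413·sin θ = -0.3530
  θ2 = atan2(B,A) + arccos(C/0.5245) = 1.3093
arm 3 (φ=240.0°): x'=-0.0532, y'=0.1156
  e−x'=0.2632;  (l²−L²−(e−x')²−y'²−z²)/2L = -0.3246
  θ3 = atan2(B,A) + arccos(C/0.5138) = 1.2216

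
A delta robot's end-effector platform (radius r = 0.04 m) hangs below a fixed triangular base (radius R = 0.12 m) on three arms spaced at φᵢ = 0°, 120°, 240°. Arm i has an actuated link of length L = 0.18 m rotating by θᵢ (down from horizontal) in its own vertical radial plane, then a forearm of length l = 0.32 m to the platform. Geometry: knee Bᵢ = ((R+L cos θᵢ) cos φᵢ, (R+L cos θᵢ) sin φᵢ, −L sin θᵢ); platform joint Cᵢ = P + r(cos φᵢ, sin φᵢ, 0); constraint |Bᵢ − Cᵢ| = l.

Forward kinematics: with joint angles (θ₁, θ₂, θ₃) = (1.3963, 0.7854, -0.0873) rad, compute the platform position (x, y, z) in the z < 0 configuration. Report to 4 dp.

(-0.1789, -0.0953, -0.2729)

O1 = (0.1113·cos0.0°, 0.1113·sin0.0°, -0.1773) = (0.1113, 0.0000, -0.1773)
arm 2 at φ=120.0°: (R−r)+L cos θ2 = 0.2073;  O2 = (-0.1036, 0.1795, -0.1273)
O3 = (0.2593·cos240.0°, 0.2593·sin240.0°, 0.0157) = (-0.1297, -0.2246, 0.0157)
eliminate P² terms by subtracting sphere 1 from 2 and 3
plane₁₂: -0.4298x+0.3590y+0.1000z = 0.0154
det = 0.3660;  x = -0.0421+0.5012z,  y = -0.0076+0.3216z
sphere 1 gives Az²+Bz+C=0 with A=1.3546, B=0.1959, C=-0.0474;  B²−4AC=0.2953;  roots -0.2729, 0.1282;  negative root z = -0.2729
x = -0.1789, y = -0.0953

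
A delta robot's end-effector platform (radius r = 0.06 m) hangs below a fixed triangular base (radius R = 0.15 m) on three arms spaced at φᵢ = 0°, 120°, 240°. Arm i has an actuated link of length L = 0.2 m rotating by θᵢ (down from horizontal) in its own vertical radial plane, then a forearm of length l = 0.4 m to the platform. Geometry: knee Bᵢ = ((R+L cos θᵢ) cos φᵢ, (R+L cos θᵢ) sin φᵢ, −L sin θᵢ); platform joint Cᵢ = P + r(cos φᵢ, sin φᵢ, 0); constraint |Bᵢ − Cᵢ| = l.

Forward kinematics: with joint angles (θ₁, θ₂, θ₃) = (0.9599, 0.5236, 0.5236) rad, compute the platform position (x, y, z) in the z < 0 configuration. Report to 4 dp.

S1 = (0.2047·cos0.0°, 0.2047·sin0.0°, -0.1638) = (0.2047, 0.0000, -0.1638)
arm 2 at φ=120.0°: (R−r)+L cos θ2 = 0.2632;  S2 = (-0.1316, 0.2279, -0.1000)
φ3=240.0°: virtual centre (-0.1316, -0.2279, -0.1000), radius l
eliminate P² terms by subtracting sphere 1 from 2 and 3
[-0.6726 0.4559 0.1277]·P = 0.0105;  [-0.6726 -0.4559 0.1277]·P = 0.0105
det = 0.6133;  x = -0.0157+0.1898z,  y = 0.0000+0.0000z
quadratic in z: (1.0360)z²+(0.2440)z+(-0.0846)=0, √Δ=0.6404 → z ∈ {-0.4268, 0.1913}; z = -0.4268 (taking z<0)
x = -0.0967, y = 0.0000

(-0.0967, 0.0000, -0.4268)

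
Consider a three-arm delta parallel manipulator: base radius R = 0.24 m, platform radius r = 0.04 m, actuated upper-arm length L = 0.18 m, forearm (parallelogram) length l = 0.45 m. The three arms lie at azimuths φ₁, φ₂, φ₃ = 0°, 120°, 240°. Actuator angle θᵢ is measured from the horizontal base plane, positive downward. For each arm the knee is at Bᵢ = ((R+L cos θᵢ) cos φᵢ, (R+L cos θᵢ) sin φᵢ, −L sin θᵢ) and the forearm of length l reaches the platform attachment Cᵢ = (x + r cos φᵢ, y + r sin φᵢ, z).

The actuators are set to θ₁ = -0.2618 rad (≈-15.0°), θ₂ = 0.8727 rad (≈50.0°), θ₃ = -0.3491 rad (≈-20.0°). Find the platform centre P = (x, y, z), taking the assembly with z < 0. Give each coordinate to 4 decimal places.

(0.0554, -0.1057, -0.2533)

φ1=0.0°: virtual centre (0.3739, 0.0000, 0.0466), radius l
arm 2 at φ=120.0°: ρ2 = 0.3157;  S2 = (-0.1578, 0.2734, -0.1379)
φ3=240.0°: virtual centre (-0.1846, -0.3197, 0.0616), radius l
subtract pairs → two planes through P
[-1.0634 0.5468 -0.3690]·P = -0.0233;  [-1.1169 -0.6394 0.0300]·P = -0.0019
Cramer: x(z) = 0.0123-0.1701z;  y(z) = -0.0186+0.3440z
into |P−S₁|² = l²: 1.1472z² + 0.0170z + -0.0693 = 0;  Δ = 0.3182;  z = -0.2533 or 0.2384 → z<0 root = -0.2533
x = 0.0554, y = -0.1057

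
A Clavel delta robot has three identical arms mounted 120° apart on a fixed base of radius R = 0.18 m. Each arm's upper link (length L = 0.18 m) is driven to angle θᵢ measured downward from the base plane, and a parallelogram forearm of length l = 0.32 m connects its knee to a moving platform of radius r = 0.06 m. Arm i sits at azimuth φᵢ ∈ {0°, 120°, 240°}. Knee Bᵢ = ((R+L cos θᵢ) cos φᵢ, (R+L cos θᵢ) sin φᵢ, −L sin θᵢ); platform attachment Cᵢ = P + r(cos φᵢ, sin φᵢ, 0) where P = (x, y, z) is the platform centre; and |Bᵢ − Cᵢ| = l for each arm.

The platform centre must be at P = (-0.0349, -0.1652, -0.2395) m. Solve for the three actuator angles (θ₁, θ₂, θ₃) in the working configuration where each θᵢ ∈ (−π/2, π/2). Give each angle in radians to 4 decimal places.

arm 1 (φ=0.0°): x'=-0.0349, y'=-0.1652
  e−x'=0.1549;  (l²−L²−(e−x')²−y'²−z²)/2L = -0.1073
  θ1 = atan2(B,A) + arccos(C/0.2852) = 0.9600
rotate P by −φ2: (-0.1256, 0.1128, -0.2395)
  A cos θ + B sin θ = C:  0.2456·cos θ + -0.2395·sin θ = -0.1678
  γ=atan2(-0.2395,0.2456)=-0.7728;  ψ=arccos(-0.4892)=2.0820;  θ2=γ+ψ≈1.3092
φ3=240.0° → target in arm frame (0.1605, 0.0524)
  A=-0.0405, B=-0.2395, C=(l²−L²−A²−y'²−z²)/(2L)=0.0229
  γ=atan2(-0.2395,-0.0405)=-1.7384;  ψ=arccos(0.0944)=1.4763;  θ3=γ+ψ≈-0.2621

θ₁ = 0.9600, θ₂ = 1.3092, θ₃ = -0.2621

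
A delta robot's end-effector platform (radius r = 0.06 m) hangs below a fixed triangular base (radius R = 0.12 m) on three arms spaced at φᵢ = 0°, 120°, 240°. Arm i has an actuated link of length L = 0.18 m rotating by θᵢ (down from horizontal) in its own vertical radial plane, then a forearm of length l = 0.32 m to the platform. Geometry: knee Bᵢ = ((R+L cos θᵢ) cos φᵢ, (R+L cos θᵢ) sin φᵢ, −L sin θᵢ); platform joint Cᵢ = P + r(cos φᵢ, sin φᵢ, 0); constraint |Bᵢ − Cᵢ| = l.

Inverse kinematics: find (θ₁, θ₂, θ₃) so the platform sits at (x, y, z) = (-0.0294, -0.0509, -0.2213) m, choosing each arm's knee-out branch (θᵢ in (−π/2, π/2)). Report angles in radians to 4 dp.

rotate P by −φ1: (-0.0294, -0.0509, -0.2213)
  A=0.0894, B=-0.2213, C=(l²−L²−A²−y'²−z²)/(2L)=0.0290
  θ1 = atan2(B,A) + arccos(C/0.2387) = 0.2621
rotate P by −φ2: (-0.0294, 0.0509, -0.2213)
  A cos θ + B sin θ = C:  0.0894·cos θ + -0.2213·sin θ = 0.0290
  √(A²+B²)=0.2387;  θ2 = -1.1869+1.4489 ≈ 0.2620
arm 3 (φ=240.0°): x'=0.0588, y'=0.0000
  A cos θ + B sin θ = C:  0.0012·cos θ + -0.2213·sin θ = 0.0584
  √(A²+B²)=0.2213;  θ3 = -1.5653+1.3037 ≈ -0.2616

θ₁ = 0.2621, θ₂ = 0.2620, θ₃ = -0.2616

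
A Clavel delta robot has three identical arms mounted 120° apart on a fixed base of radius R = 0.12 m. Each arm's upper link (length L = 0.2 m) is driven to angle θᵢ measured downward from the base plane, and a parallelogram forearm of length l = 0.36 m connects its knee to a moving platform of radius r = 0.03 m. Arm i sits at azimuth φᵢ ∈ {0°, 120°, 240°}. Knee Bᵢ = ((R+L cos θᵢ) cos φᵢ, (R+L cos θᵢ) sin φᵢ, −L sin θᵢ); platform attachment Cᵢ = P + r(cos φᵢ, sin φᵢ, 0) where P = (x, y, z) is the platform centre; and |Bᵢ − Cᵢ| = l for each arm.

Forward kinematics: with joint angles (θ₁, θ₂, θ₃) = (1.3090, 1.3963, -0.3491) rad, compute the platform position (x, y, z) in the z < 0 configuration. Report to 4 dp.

arm 1 at φ=0.0°: (R−r)+L cos θ1 = 0.1418;  S1 = (0.1418, 0.0000, -0.1932)
φ2=120.0°: virtual centre (-0.0624, 0.1080, -0.1970), radius l
φ3=240.0°: virtual centre (-0.1390, -0.2407, 0.0684), radius l
eliminate P² terms by subtracting sphere 1 from 2 and 3
plane₁₂: -0.4082x+0.2160y+-0.0076z = -0.0031
Cramer: x(z) = -0.0120+0.3442z;  y(z) = -0.0369+0.6854z
sphere 1 gives Az²+Bz+C=0 with A=1.5882, B=0.2299, C=-0.0673;  B²−4AC=0.4802;  roots -0.2905, 0.1458;  negative root z = -0.2905
x = -0.1120, y = -0.2360

(-0.1120, -0.2360, -0.2905)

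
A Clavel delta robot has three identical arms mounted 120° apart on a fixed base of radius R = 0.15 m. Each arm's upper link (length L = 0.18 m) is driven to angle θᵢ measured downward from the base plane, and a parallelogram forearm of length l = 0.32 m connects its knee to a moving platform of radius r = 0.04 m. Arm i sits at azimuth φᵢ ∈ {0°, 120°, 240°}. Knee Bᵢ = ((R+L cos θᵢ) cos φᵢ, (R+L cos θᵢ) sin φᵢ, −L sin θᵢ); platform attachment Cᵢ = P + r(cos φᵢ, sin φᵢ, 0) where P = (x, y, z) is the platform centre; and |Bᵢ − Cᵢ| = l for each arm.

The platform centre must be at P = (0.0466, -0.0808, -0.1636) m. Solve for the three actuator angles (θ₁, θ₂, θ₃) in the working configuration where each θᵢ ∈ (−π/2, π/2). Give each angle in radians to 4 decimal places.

arm 1 (φ=0.0°): x'=0.0466, y'=-0.0808
  e−x'=0.0634;  (l²−L²−(e−x')²−y'²−z²)/2L = 0.0908
  √(A²+B²)=0.1755;  θ1 = -1.2011+1.0269 ≈ -0.1742
rotate P by −φ2: (-0.0933, 0.0000, -0.1636)
  A cos θ + B sin θ = C:  0.2033·cos θ + -0.1636·sin θ = 0.0053
  γ=atan2(-0.1636,0.2033)=-0.6777;  ψ=arccos(0.0204)=1.5504;  θ2=γ+ψ≈0.8727
φ3=240.0° → target in arm frame (0.0467, 0.0808)
  A cos θ + B sin θ = C:  0.0633·cos θ + -0.1636·sin θ = 0.0908
  θ3 = atan2(B,A) + arccos(C/0.1754) = -0.1750

θ₁ = -0.1742, θ₂ = 0.8727, θ₃ = -0.1750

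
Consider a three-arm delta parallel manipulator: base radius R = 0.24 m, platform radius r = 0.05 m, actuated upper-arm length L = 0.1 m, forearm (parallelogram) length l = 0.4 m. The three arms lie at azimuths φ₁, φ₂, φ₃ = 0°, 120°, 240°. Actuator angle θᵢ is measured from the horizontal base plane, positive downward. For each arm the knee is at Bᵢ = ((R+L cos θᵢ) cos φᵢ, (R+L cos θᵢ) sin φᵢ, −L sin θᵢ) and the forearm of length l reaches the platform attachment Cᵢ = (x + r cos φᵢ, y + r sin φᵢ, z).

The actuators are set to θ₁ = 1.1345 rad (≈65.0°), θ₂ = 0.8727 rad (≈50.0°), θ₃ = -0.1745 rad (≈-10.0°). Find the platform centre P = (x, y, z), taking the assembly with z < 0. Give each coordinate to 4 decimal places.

(-0.0729, -0.0785, -0.3370)

φ1=0.0°: virtual centre (0.2323, 0.0000, -0.0906), radius l
φ2=120.0°: virtual centre (-0.1271, 0.2202, -0.0766), radius l
arm 3 at φ=240.0°: (R−r)+L cos θ3 = 0.2885;  centre 3 = (-0.1442, -0.2498, 0.0174)
subtract pairs → two planes through P
plane₁₂: -0.7188x+0.4404y+0.0281z = 0.0084
det = 0.6908;  x = -0.0197+0.1580z,  y = -0.0131+0.1942z
into |P−centre ₁|² = l²: 1.0627z² + 0.0966z + -0.0881 = 0;  Δ = 0.3840;  z = -0.3370 or 0.2461 → z<0 root = -0.3370
x = -0.0729, y = -0.0785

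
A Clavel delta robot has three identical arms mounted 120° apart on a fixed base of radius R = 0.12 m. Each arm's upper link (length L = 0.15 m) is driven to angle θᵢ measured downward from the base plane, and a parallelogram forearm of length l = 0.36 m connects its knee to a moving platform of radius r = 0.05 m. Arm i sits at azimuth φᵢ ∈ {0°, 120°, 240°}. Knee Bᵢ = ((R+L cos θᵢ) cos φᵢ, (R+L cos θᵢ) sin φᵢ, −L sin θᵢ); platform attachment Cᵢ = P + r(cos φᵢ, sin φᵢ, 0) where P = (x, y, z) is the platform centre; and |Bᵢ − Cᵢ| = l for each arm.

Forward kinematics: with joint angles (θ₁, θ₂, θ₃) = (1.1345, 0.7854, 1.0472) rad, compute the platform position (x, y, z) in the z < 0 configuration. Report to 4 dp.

(-0.0437, 0.0436, -0.4463)

O1 = (0.1334·cos0.0°, 0.1334·sin0.0°, -0.1359) = (0.1334, 0.0000, -0.1359)
O2 = (0.1761·cos120.0°, 0.1761·sin120.0°, -0.1061) = (-0.0880, 0.1525, -0.1061)
φ3=240.0°: virtual centre (-0.0725, -0.1256, -0.1299), radius l
|O₂|²−|O₁|² = 0.0060;  |O₃|²−|O₁|² = 0.0016
plane₁₂: -0.4428x+0.3050y+0.0598z = 0.0060
Cramer: x(z) = -0.0084+0.0790z;  y(z) = 0.0074-0.0813z
quadratic in z: (1.0128)z²+(0.2483)z+(-0.0910)=0, √Δ=0.6558 → z ∈ {-0.4463, 0.2012}; z = -0.4463 (taking z<0)
x = -0.0437, y = 0.0436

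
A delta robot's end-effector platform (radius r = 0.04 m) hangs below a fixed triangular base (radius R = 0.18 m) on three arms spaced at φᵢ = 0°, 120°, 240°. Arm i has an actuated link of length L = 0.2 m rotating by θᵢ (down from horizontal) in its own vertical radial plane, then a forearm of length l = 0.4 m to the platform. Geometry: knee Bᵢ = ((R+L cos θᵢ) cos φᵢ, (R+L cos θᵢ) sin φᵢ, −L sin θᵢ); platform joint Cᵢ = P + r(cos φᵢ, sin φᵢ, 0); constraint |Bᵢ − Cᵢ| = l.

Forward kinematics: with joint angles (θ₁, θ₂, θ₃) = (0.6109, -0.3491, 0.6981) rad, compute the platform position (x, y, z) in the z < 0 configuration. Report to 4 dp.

(-0.0485, 0.1067, -0.2711)

arm 1 at φ=0.0°: (R−r)+L cos θ1 = 0.3038;  centre 1 = (0.3038, 0.0000, -0.1147)
arm 2 at φ=120.0°: (R−r)+L cos θ2 = 0.3279;  centre 2 = (-0.1640, 0.2840, 0.0684)
φ3=240.0°: virtual centre (-0.1466, -0.2539, -0.1286), radius l
|centre ₂|²−|centre ₁|² = 0.0068;  |centre ₃|²−|centre ₁|² = -0.0030
plane₁₂: -0.9356x+0.5680y+0.3663z = 0.0068
det = 0.9868;  x = -0.0018+0.1726z,  y = 0.0090+-0.3606z
quadratic in z: (1.1598)z²+(0.1175)z+(-0.0534)=0, √Δ=0.5113 → z ∈ {-0.2711, 0.1698}; z = -0.2711 (taking z<0)
x = -0.0485, y = 0.1067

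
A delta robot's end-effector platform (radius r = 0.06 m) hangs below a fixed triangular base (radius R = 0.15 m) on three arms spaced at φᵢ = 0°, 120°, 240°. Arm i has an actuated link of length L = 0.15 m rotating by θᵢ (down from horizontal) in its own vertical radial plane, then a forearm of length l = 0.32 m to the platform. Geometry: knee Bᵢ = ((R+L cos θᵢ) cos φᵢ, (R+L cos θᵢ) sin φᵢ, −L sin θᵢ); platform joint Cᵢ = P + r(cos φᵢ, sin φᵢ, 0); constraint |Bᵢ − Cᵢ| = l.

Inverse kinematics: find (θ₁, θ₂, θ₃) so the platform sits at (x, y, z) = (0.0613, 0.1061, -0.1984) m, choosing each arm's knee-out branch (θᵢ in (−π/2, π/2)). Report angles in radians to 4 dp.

arm 1 (φ=0.0°): x'=0.0613, y'=0.1061
  A=0.0287, B=-0.1984, C=(l²−L²−A²−y'²−z²)/(2L)=0.0949
  √(A²+B²)=0.2005;  θ1 = -1.4271+1.0779 ≈ -0.3492
rotate P by −φ2: (0.0612, -0.1061, -0.1984)
  e−x'=0.0288;  (l²−L²−(e−x')²−y'²−z²)/2L = 0.0948
  √(A²+B²)=0.2005;  θ2 = -1.4268+1.0781 ≈ -0.3487
φ3=240.0° → target in arm frame (-0.1225, 0.0000)
  e−x'=0.2125;  (l²−L²−(e−x')²−y'²−z²)/2L = -0.0154
  √(A²+B²)=0.2907;  θ3 = -0.7510+1.6239 ≈ 0.8729

θ₁ = -0.3492, θ₂ = -0.3487, θ₃ = 0.8729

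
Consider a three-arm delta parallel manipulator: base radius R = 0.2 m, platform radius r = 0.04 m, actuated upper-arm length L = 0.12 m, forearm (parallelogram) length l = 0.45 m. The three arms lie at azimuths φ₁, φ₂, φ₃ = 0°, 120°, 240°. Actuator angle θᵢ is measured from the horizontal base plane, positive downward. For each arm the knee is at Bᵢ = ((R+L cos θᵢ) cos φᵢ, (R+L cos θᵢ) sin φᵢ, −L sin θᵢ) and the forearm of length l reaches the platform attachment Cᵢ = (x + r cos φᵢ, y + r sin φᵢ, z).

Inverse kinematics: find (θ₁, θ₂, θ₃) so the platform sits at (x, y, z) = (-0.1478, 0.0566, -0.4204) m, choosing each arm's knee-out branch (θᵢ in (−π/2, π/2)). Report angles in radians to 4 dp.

θ₁ = 1.3968, θ₂ = 0.0875, θ₃ = 0.6110

rotate P by −φ1: (-0.1478, 0.0566, -0.4204)
  A cos θ + B sin θ = C:  0.3078·cos θ + -0.4204·sin θ = -0.3608
  √(A²+B²)=0.5210;  θ1 = -0.9388+2.3356 ≈ 1.3968
φ2=120.0° → target in arm frame (0.1229, 0.0997)
  A=0.0371, B=-0.4204, C=(l²−L²−A²−y'²−z²)/(2L)=0.0002
  θ2 = atan2(B,A) + arccos(C/0.4220) = 0.0875
rotate P by −φ3: (0.0249, -0.1563, -0.4204)
  A=0.1351, B=-0.4204, C=(l²−L²−A²−y'²−z²)/(2L)=-0.1305
  γ=atan2(-0.4204,0.1351)=-1.2598;  ψ=arccos(-0.2955)=1.8708;  θ3=γ+ψ≈0.6110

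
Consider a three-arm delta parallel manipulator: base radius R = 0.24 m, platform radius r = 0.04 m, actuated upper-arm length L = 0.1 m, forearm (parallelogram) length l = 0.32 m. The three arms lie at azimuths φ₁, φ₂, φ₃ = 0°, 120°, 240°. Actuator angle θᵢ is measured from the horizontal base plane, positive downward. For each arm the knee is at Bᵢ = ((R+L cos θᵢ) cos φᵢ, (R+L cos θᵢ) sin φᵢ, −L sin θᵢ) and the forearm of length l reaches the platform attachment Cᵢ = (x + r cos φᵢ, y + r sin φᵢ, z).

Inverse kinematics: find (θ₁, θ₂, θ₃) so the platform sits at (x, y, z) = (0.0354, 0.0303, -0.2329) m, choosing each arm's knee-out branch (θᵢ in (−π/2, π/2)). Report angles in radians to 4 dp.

θ₁ = 0.4364, θ₂ = 0.6980, θ₃ = 1.1344

arm 1 (φ=0.0°): x'=0.0354, y'=0.0303
  e−x'=0.1646;  (l²−L²−(e−x')²−y'²−z²)/2L = 0.0507
  √(A²+B²)=0.2852;  θ1 = -0.9556+1.3920 ≈ 0.4364
arm 2 (φ=120.0°): x'=0.0085, y'=-0.0458
  A cos θ + B sin θ = C:  0.1915·cos θ + -0.2329·sin θ = -0.0030
  γ=atan2(-0.2329,0.1915)=-0.8827;  ψ=arccos(-0.0099)=1.5807;  θ2=γ+ψ≈0.6980
φ3=240.0° → target in arm frame (-0.0439, 0.0155)
  A cos θ + B sin θ = C:  0.2439·cos θ + -0.2329·sin θ = -0.1079
  γ=atan2(-0.2329,0.2439)=-0.7622;  ψ=arccos(-0.3201)=1.8966;  θ3=γ+ψ≈1.1344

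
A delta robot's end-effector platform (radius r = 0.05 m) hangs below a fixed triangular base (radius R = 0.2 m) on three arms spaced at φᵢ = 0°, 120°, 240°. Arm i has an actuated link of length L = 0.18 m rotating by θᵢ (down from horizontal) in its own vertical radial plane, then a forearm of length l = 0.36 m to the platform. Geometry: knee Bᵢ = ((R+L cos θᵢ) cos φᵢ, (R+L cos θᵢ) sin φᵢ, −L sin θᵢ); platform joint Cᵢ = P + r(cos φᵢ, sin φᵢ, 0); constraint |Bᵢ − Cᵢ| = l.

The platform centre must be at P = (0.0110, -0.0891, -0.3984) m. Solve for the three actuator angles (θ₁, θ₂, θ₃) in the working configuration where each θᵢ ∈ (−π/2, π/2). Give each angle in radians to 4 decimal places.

arm 1 (φ=0.0°): x'=0.0110, y'=-0.0891
  A=0.1390, B=-0.3984, C=(l²−L²−A²−y'²−z²)/(2L)=-0.2466
  γ=atan2(-0.3984,0.1390)=-1.2351;  ψ=arccos(-0.5845)=2.1950;  θ1=γ+ψ≈0.9599
φ2=120.0° → target in arm frame (-0.0827, 0.0350)
  A cos θ + B sin θ = C:  0.2327·cos θ + -0.3984·sin θ = -0.3247
  θ2 = atan2(B,A) + arccos(C/0.4614) = 1.3092
φ3=240.0° → target in arm frame (0.0717, 0.0541)
  A=0.0783, B=-0.3984, C=(l²−L²−A²−y'²−z²)/(2L)=-0.1961
  γ=atan2(-0.3984,0.0783)=-1.3766;  ψ=arccos(-0.4829)=2.0747;  θ3=γ+ψ≈0.6981

θ₁ = 0.9599, θ₂ = 1.3092, θ₃ = 0.6981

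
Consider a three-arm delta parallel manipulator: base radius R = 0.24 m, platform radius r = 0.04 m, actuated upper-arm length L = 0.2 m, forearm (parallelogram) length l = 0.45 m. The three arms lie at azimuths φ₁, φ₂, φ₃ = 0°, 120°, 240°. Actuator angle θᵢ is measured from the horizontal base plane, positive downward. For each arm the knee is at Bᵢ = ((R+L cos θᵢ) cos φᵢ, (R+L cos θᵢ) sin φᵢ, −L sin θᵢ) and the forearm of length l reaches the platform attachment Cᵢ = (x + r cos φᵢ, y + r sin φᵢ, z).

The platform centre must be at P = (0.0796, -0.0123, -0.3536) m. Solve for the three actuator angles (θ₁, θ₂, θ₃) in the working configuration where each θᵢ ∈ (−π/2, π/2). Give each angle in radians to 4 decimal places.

θ₁ = 0.1749, θ₂ = 0.7856, θ₃ = 0.6980

arm 1 (φ=0.0°): x'=0.0796, y'=-0.0123
  A=0.1204, B=-0.3536, C=(l²−L²−A²−y'²−z²)/(2L)=0.0570
  θ1 = atan2(B,A) + arccos(C/0.3735) = 0.1749
rotate P by −φ2: (-0.0505, -0.0628, -0.3536)
  A cos θ + B sin θ = C:  0.2505·cos θ + -0.3536·sin θ = -0.0730
  √(A²+B²)=0.4333;  θ2 = -0.9545+1.7401 ≈ 0.7856
rotate P by −φ3: (-0.0291, 0.0751, -0.3536)
  e−x'=0.2291;  (l²−L²−(e−x')²−y'²−z²)/2L = -0.0517
  √(A²+B²)=0.4214;  θ3 = -0.9958+1.6938 ≈ 0.6980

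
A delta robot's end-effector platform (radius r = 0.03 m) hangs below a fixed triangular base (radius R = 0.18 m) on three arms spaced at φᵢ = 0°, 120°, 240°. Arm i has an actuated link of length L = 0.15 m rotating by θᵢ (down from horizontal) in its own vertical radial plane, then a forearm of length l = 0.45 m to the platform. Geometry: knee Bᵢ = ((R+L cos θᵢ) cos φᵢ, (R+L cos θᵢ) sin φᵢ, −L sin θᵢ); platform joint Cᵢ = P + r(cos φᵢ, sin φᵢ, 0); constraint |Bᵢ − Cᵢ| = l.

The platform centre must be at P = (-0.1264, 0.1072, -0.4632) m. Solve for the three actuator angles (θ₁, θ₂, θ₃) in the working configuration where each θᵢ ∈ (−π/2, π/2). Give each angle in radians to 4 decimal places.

rotate P by −φ1: (-0.1264, 0.1072, -0.4632)
  e−x'=0.2764;  (l²−L²−(e−x')²−y'²−z²)/2L = -0.4081
  θ1 = atan2(B,A) + arccos(C/0.5394) = 1.3962
arm 2 (φ=120.0°): x'=0.1560, y'=0.0559
  e−x'=-0.0060;  (l²−L²−(e−x')²−y'²−z²)/2L = -0.1257
  θ2 = atan2(B,A) + arccos(C/0.4632) = 0.2618
rotate P by −φ3: (-0.0296, -0.1631, -0.4632)
  A cos θ + B sin θ = C:  0.1796·cos θ + -0.4632·sin θ = -0.3114
  √(A²+B²)=0.4968;  θ3 = -1.2008+2.2482 ≈ 1.0473

θ₁ = 1.3962, θ₂ = 0.2618, θ₃ = 1.0473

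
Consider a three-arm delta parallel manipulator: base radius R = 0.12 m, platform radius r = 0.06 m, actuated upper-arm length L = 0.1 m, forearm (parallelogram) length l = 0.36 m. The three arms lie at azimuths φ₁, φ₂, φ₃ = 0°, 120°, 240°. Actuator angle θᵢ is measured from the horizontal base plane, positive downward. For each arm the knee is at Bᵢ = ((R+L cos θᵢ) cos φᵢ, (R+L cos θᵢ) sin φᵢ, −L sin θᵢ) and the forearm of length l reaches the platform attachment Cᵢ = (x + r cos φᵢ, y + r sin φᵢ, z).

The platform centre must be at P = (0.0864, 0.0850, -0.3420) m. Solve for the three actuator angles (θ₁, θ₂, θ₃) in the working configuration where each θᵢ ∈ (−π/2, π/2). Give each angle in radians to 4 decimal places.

rotate P by −φ1: (0.0864, 0.0850, -0.3420)
  e−x'=-0.0264;  (l²−L²−(e−x')²−y'²−z²)/2L = -0.0264
  γ=atan2(-0.3420,-0.0264)=-1.6478;  ψ=arccos(-0.0771)=1.6479;  θ1=γ+ψ≈0.0001
arm 2 (φ=120.0°): x'=0.0304, y'=-0.1173
  e−x'=0.0296;  (l²−L²−(e−x')²−y'²−z²)/2L = -0.0600
  θ2 = atan2(B,A) + arccos(C/0.3433) = 0.2621
φ3=240.0° → target in arm frame (-0.1168, 0.0323)
  A cos θ + B sin θ = C:  0.1768·cos θ + -0.3420·sin θ = -0.1484
  θ3 = atan2(B,A) + arccos(C/0.3850) = 0.8727

θ₁ = 0.0001, θ₂ = 0.2621, θ₃ = 0.8727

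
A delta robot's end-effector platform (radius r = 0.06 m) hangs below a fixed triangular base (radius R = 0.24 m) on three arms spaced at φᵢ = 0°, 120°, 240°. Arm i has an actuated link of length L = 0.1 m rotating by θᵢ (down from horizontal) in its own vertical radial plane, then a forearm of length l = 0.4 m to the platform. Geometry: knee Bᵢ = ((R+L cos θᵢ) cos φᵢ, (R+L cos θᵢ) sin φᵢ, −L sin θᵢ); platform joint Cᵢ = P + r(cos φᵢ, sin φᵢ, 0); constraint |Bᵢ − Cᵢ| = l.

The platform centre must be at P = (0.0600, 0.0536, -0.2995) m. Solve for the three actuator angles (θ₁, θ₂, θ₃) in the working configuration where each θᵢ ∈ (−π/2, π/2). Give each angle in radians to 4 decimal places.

θ₁ = -0.3488, θ₂ = 0.0878, θ₃ = 0.7853

rotate P by −φ1: (0.0600, 0.0536, -0.2995)
  A=0.1200, B=-0.2995, C=(l²−L²−A²−y'²−z²)/(2L)=0.2151
  θ1 = atan2(B,A) + arccos(C/0.3226) = -0.3488
φ2=120.0° → target in arm frame (0.0164, -0.0788)
  e−x'=0.1636;  (l²−L²−(e−x')²−y'²−z²)/2L = 0.1367
  √(A²+B²)=0.3413;  θ2 = -1.0709+1.1587 ≈ 0.0878
φ3=240.0° → target in arm frame (-0.0764, 0.0252)
  e−x'=0.2564;  (l²−L²−(e−x')²−y'²−z²)/2L = -0.0304
  √(A²+B²)=0.3943;  θ3 = -0.8627+1.6480 ≈ 0.7853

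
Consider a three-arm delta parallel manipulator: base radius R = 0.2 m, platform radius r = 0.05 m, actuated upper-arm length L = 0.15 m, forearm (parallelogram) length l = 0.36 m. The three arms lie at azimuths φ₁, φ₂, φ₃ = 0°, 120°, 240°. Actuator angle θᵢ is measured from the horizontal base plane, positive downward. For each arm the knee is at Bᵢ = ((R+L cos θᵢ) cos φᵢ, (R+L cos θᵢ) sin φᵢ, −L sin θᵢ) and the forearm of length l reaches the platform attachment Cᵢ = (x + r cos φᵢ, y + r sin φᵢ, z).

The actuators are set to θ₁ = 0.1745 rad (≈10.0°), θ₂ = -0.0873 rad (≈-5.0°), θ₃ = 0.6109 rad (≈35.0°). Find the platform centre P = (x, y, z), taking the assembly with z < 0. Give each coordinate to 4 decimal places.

(0.0110, 0.0556, -0.2365)

S1 = (0.2977·cos0.0°, 0.2977·sin0.0°, -0.0260) = (0.2977, 0.0000, -0.0260)
φ2=120.0°: virtual centre (-0.1497, 0.2593, 0.0131), radius l
φ3=240.0°: virtual centre (-0.1364, -0.2363, -0.0860), radius l
subtract pairs → two planes through P
[-0.8949 0.5186 0.0782]·P = 0.0005;  [-0.8683 -0.4726 -0.1200]·P = -0.0075
det = 0.8733;  x = 0.0042+-0.0289z,  y = 0.0081+-0.2008z
quadratic in z: (1.0411)z²+(0.0658)z+(-0.0427)=0, √Δ=0.4267 → z ∈ {-0.2365, 0.1733}; z = -0.2365 (taking z<0)
x = 0.0110, y = 0.0556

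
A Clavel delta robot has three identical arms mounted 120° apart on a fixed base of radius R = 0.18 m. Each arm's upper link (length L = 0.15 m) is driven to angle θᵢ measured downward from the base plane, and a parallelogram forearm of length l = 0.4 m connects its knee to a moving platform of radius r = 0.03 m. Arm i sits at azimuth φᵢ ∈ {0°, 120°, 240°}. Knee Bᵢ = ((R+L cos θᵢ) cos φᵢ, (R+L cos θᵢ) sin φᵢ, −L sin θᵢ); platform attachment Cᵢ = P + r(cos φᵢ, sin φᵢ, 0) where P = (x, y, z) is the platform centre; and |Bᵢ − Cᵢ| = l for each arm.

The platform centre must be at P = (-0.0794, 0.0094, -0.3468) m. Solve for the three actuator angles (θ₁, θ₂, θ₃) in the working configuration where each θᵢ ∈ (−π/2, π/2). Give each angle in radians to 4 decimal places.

θ₁ = 0.8728, θ₂ = 0.2617, θ₃ = 0.3491

arm 1 (φ=0.0°): x'=-0.0794, y'=0.0094
  A cos θ + B sin θ = C:  0.2294·cos θ + -0.3468·sin θ = -0.1183
  θ1 = atan2(B,A) + arccos(C/0.4158) = 0.8728
rotate P by −φ2: (0.0478, 0.0641, -0.3468)
  e−x'=0.1022;  (l²−L²−(e−x')²−y'²−z²)/2L = 0.0090
  θ2 = atan2(B,A) + arccos(C/0.3615) = 0.2617
φ3=240.0° → target in arm frame (0.0316, -0.0735)
  A=0.1184, B=-0.3468, C=(l²−L²−A²−y'²−z²)/(2L)=-0.0073
  √(A²+B²)=0.3665;  θ3 = -1.2417+1.5908 ≈ 0.3491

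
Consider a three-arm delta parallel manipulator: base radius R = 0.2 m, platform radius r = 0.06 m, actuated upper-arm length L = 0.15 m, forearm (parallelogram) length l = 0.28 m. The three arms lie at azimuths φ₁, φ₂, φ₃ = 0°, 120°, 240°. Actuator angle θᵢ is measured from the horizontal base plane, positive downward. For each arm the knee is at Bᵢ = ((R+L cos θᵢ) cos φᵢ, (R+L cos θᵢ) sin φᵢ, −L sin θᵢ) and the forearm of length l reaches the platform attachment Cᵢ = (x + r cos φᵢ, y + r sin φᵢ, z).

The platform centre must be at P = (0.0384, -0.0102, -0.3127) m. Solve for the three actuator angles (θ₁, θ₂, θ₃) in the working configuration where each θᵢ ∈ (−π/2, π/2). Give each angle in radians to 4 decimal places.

θ₁ = 0.8731, θ₂ = 1.2217, θ₃ = 1.1345

φ1=0.0° → target in arm frame (0.0384, -0.0102)
  A=0.1016, B=-0.3127, C=(l²−L²−A²−y'²−z²)/(2L)=-0.1744
  γ=atan2(-0.3127,0.1016)=-1.2566;  ψ=arccos(-0.5303)=2.1298;  θ1=γ+ψ≈0.8731
φ2=120.0° → target in arm frame (-0.0280, -0.0282)
  A=0.1680, B=-0.3127, C=(l²−L²−A²−y'²−z²)/(2L)=-0.2364
  γ=atan2(-0.3127,0.1680)=-1.0777;  ψ=arccos(-0.6658)=2.2994;  θ2=γ+ψ≈1.2217
φ3=240.0° → target in arm frame (-0.0104, 0.0384)
  A=0.1504, B=-0.3127, C=(l²−L²−A²−y'²−z²)/(2L)=-0.2199
  √(A²+B²)=0.3470;  θ3 = -1.1226+2.2571 ≈ 1.1345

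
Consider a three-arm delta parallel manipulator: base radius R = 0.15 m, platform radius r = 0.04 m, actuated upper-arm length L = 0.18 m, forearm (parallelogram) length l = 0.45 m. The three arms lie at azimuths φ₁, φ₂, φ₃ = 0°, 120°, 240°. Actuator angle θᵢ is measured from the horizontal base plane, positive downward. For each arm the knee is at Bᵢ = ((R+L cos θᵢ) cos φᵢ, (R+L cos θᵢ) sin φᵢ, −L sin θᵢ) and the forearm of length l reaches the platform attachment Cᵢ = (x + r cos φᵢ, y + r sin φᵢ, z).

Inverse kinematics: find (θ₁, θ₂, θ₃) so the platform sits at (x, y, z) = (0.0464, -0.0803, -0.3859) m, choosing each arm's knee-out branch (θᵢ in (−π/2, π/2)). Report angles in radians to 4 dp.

rotate P by −φ1: (0.0464, -0.0803, -0.3859)
  A=0.0636, B=-0.3859, C=(l²−L²−A²−y'²−z²)/(2L)=0.0297
  γ=atan2(-0.3859,0.0636)=-1.4075;  ψ=arccos(0.0759)=1.4948;  θ1=γ+ψ≈0.0874
rotate P by −φ2: (-0.0927, 0.0000, -0.3859)
  e−x'=0.2027;  (l²−L²−(e−x')²−y'²−z²)/2L = -0.0553
  θ2 = atan2(B,A) + arccos(C/0.4359) = 0.6110
arm 3 (φ=240.0°): x'=0.0463, y'=0.0803
  A cos θ + B sin θ = C:  0.0637·cos θ + -0.3859·sin θ = 0.0297
  θ3 = atan2(B,A) + arccos(C/0.3911) = 0.0876

θ₁ = 0.0874, θ₂ = 0.6110, θ₃ = 0.0876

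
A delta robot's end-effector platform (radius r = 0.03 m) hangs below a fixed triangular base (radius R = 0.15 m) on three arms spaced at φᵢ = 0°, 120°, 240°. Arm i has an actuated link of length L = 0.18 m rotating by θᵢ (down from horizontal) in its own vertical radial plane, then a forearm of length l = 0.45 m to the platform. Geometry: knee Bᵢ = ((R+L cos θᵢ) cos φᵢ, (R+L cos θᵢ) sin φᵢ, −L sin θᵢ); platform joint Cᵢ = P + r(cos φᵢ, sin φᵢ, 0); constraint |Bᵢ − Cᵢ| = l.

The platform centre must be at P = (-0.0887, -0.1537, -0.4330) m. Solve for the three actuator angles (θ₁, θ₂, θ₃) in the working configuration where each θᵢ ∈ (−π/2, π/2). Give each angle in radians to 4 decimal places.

rotate P by −φ1: (-0.0887, -0.1537, -0.4330)
  A=0.2087, B=-0.4330, C=(l²−L²−A²−y'²−z²)/(2L)=-0.2349
  θ1 = atan2(B,A) + arccos(C/0.4807) = 0.9598
φ2=120.0° → target in arm frame (-0.0888, 0.1537)
  A cos θ + B sin θ = C:  0.2088·cos θ + -0.4330·sin θ = -0.2350
  √(A²+B²)=0.4807;  θ2 = -1.1216+2.0815 ≈ 0.9599
rotate P by −φ3: (0.1775, 0.0000, -0.4330)
  A=-0.0575, B=-0.4330, C=(l²−L²−A²−y'²−z²)/(2L)=-0.0575
  γ=atan2(-0.4330,-0.0575)=-1.7027;  ψ=arccos(-0.1316)=1.7028;  θ3=γ+ψ≈0.0000

θ₁ = 0.9598, θ₂ = 0.9599, θ₃ = 0.0000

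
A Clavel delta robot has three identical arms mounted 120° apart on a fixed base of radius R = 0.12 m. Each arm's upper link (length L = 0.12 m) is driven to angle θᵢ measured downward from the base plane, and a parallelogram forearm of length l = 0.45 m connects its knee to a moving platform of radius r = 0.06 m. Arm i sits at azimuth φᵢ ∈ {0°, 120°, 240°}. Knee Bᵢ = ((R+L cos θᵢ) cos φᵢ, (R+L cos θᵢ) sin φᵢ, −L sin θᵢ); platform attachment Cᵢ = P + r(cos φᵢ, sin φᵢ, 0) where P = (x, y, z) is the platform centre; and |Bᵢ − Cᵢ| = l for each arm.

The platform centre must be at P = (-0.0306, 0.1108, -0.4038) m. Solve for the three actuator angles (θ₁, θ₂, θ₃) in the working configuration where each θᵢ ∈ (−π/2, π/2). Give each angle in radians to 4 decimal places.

θ₁ = 0.1748, θ₂ = -0.3490, θ₃ = 0.3493

φ1=0.0° → target in arm frame (-0.0306, 0.1108)
  e−x'=0.0906;  (l²−L²−(e−x')²−y'²−z²)/2L = 0.0190
  γ=atan2(-0.4038,0.0906)=-1.3501;  ψ=arccos(0.0459)=1.5249;  θ1=γ+ψ≈0.1748
rotate P by −φ2: (0.1113, -0.0289, -0.4038)
  A=-0.0513, B=-0.4038, C=(l²−L²−A²−y'²−z²)/(2L)=0.0899
  θ2 = atan2(B,A) + arccos(C/0.4070) = -0.3490
rotate P by −φ3: (-0.0807, -0.0819, -0.4038)
  A=0.1407, B=-0.4038, C=(l²−L²−A²−y'²−z²)/(2L)=-0.0060
  θ3 = atan2(B,A) + arccos(C/0.4276) = 0.3493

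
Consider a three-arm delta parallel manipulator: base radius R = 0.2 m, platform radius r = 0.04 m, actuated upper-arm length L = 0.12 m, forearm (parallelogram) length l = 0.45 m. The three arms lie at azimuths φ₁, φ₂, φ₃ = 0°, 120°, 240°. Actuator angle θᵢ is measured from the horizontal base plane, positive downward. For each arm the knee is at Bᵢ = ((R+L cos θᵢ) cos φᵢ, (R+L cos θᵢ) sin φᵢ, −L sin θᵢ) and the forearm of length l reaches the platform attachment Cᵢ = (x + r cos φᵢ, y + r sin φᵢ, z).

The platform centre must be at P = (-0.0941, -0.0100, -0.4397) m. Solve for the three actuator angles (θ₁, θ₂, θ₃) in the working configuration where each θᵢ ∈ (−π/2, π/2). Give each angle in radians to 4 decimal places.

rotate P by −φ1: (-0.0941, -0.0100, -0.4397)
  A cos θ + B sin θ = C:  0.2541·cos θ + -0.4397·sin θ = -0.2913
  γ=atan2(-0.4397,0.2541)=-1.0468;  ψ=arccos(-0.5735)=2.1816;  θ1=γ+ψ≈1.1348
arm 2 (φ=120.0°): x'=0.0384, y'=0.0865
  e−x'=0.1216;  (l²−L²−(e−x')²−y'²−z²)/2L = -0.1146
  √(A²+B²)=0.4562;  θ2 = -1.3010+1.8247 ≈ 0.5238
arm 3 (φ=240.0°): x'=0.0557, y'=-0.0765
  A=0.1043, B=-0.4397, C=(l²−L²−A²−y'²−z²)/(2L)=-0.0915
  √(A²+B²)=0.4519;  θ3 = -1.3379+1.7747 ≈ 0.4368

θ₁ = 1.1348, θ₂ = 0.5238, θ₃ = 0.4368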